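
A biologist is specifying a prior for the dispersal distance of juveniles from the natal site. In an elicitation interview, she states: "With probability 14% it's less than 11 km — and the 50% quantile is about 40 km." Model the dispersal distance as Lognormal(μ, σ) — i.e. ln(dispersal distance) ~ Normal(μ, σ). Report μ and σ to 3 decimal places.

If T ~ Lognormal(μ,σ) then ln T ~ Normal(μ,σ), so the p-quantile of ln T is μ + z_p·σ.
ln(11) = 2.398 and ln(40) = 3.689; z_{0.14} = -1.08, z_{0.5} = 0.
σ = (3.689 − 2.398)/(0 − (-1.08)) = 1.195.
μ = 2.398 − (-1.08)·1.195 = 3.689.

μ ≈ 3.689, σ ≈ 1.195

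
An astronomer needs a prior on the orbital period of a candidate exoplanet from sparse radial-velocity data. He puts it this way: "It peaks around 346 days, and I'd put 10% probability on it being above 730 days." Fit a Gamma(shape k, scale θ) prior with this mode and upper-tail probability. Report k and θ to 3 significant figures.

Gamma(k,θ) with k>1 has mode (k−1)θ, so θ = 346/(k−1).
Need P(X < 730) = 0.9 with θ tied to k this way. Start at k = 2, θ = 346: P(X<730) ≈ 0.623.
Too low — raise k to concentrate. Iterating converges to k ≈ 4.45.
Then θ = 346/(4.45−1) ≈ 100.

k ≈ 4.45, θ ≈ 100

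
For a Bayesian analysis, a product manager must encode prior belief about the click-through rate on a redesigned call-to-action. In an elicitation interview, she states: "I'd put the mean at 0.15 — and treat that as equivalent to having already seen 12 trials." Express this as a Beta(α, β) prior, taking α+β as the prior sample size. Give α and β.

Under the effective-sample-size interpretation, Beta(α, β) has prior mean α/(α+β) and prior sample size α+β.
So α+β = 12 and α/(α+β) = 0.15, giving α = 0.15·12 = 1.8 and β = 12 − 1.8 = 10.2.

α = 1.8, β = 10.2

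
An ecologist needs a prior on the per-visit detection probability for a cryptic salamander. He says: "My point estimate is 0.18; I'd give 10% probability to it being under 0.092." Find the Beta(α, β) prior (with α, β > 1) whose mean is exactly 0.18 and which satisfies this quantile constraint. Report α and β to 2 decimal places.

With mean 0.18 fixed, write α = 0.18s, β = 0.82s where s = α+β.
Need P(θ < 0.092) = 0.1 under Beta(0.18s, 0.82s). Normal approximation: (q−m)/√(m(1−m)/s) ≈ z_{0.1} = -1.28, so s ≈ 0.18·0.82·(-1.28)²/(0.092−0.18)² = 31.3.
At s = 31.3: P(θ<0.092) ≈ 0.079. Adjusting to match 0.1 gives s ≈ 26.57.
So α = 0.18·26.57 ≈ 4.78, β = 0.82·26.57 ≈ 21.79.

α ≈ 4.78, β ≈ 21.79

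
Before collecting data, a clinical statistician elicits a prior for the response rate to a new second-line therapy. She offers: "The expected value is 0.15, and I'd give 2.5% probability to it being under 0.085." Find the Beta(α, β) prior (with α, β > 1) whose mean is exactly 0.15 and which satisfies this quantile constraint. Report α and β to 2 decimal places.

α ≈ 13.78, β ≈ 78.08

With mean 0.15 fixed, write α = 0.15s, β = 0.85s where s = α+β.
Need P(θ < 0.085) = 0.025 under Beta(0.15s, 0.85s). Normal approximation: (q−m)/√(m(1−m)/s) ≈ z_{0.025} = -1.96, so s ≈ 0.15·0.85·(-1.96)²/(0.085−0.15)² = 115.9.
At s = 115.9: P(θ<0.085) ≈ 0.013. Adjusting to match 0.025 gives s ≈ 91.85.
So α = 0.15·91.85 ≈ 13.78, β = 0.85·91.85 ≈ 78.08.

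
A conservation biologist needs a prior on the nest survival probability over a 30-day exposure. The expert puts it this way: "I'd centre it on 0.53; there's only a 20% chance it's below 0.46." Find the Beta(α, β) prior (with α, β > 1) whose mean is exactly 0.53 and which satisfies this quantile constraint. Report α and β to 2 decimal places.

With mean 0.53 fixed, write α = 0.53s, β = 0.47s where s = α+β.
Need P(θ < 0.46) = 0.2 under Beta(0.53s, 0.47s). Normal approximation: (q−m)/√(m(1−m)/s) ≈ z_{0.2} = -0.842, so s ≈ 0.53·0.47·(-0.842)²/(0.46−0.53)² = 36.0.
At s = 36.0: P(θ<0.46) ≈ 0.200. Adjusting to match 0.2 gives s ≈ 35.98.
So α = 0.53·35.98 ≈ 19.07, β = 0.47·35.98 ≈ 16.91.

α ≈ 19.07, β ≈ 16.91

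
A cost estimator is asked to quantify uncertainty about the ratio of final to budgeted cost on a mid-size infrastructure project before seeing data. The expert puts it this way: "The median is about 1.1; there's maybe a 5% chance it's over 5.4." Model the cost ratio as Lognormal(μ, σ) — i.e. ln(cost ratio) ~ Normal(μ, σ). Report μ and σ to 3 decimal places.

μ ≈ 0.095, σ ≈ 0.967

If T ~ Lognormal(μ,σ) then ln T ~ Normal(μ,σ), so the p-quantile of ln T is μ + z_p·σ.
ln(1.1) = 0.09531 and ln(5.4) = 1.686; z_{0.5} = 0, z_{0.95} = 1.645.
σ = (1.686 − 0.09531)/(1.645 − (0)) = 0.967.
μ = 0.09531 − (0)·0.967 = 0.095.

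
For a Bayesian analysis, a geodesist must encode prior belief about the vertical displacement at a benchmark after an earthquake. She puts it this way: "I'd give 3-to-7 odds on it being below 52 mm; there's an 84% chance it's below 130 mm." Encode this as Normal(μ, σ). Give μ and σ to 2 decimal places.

μ = 78.93, σ = 51.35

The p-quantile of Normal(μ,σ) is μ + z_p·σ, with z_{0.3} = -0.5244 and z_{0.84} = 0.9945.
Eliminate σ: μ = (z₂·x₁ − z₁·x₂)/(z₂ − z₁) = (0.9945·52 − (-0.5244)·130)/1.519 = 78.93.
Then σ = (x₂ − x₁)/(z₂ − z₁) = (130 − 52)/1.519 = 51.35.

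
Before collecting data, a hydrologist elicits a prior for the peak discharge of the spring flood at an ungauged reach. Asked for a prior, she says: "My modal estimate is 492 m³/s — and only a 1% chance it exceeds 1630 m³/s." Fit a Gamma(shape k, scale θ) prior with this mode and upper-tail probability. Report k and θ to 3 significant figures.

k ≈ 4.06, θ ≈ 161

Gamma(k,θ) with k>1 has mode (k−1)θ, so θ = 492/(k−1).
Need P(X < 1630) = 0.99 with θ tied to k this way. Start at k = 2, θ = 492: P(X<1630) ≈ 0.843.
Too low — raise k to concentrate. Iterating converges to k ≈ 4.06.
Then θ = 492/(4.06−1) ≈ 161.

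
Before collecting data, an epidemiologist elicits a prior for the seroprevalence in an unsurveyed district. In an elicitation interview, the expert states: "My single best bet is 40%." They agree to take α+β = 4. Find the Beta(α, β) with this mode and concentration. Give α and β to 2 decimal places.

For α,β > 1 the Beta mode is (α−1)/(α+β−2). With α+β = 4, the mode is (α−1)/2.
Set (α−1)/2 = 0.4 → α = 1 + 0.4·2 = 1.80.
β = 4 − α = 2.20.

α = 1.80, β = 2.20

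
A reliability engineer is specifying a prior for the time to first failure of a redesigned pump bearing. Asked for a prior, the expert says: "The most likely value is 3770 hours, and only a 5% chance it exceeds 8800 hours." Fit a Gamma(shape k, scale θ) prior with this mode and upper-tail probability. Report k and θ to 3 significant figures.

Gamma(k,θ) with k>1 has mode (k−1)θ, so θ = 3770/(k−1).
Need P(X < 8800) = 0.95 with θ tied to k this way. Start at k = 2, θ = 3770: P(X<8800) ≈ 0.677.
Too low — raise k to concentrate. Iterating converges to k ≈ 4.81.
Then θ = 3770/(4.81−1) ≈ 990.

k ≈ 4.81, θ ≈ 990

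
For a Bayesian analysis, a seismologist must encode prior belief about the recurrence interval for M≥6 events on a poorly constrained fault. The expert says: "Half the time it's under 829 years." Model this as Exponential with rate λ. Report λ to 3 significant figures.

λ ≈ 0.000836

Exponential median = ln 2 / λ, so λ = ln 2 / 829.0 = 0.000836.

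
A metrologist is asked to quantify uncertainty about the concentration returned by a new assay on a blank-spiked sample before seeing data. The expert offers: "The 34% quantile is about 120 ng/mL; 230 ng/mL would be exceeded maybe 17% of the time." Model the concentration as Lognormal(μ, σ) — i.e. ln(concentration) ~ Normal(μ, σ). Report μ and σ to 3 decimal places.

If T ~ Lognormal(μ,σ) then ln T ~ Normal(μ,σ), so the p-quantile of ln T is μ + z_p·σ.
ln(120) = 4.787 and ln(230) = 5.438; z_{0.34} = -0.4125, z_{0.83} = 0.9542.
σ = (5.438 − 4.787)/(0.9542 − (-0.4125)) = 0.476.
μ = 4.787 − (-0.4125)·0.476 = 4.984.

μ ≈ 4.984, σ ≈ 0.476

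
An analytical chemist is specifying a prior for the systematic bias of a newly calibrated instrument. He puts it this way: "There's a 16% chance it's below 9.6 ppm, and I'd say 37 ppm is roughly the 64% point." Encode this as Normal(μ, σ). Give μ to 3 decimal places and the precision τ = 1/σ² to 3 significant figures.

For Normal(μ,σ), the p-quantile is μ + z_p·σ. Here z_{0.16} = -0.9945, z_{0.64} = 0.3585.
So 9.6 = μ − 0.9945σ and 37 = μ + 0.3585σ.
Subtracting: σ = (37 − 9.6)/(0.3585 − (-0.9945)) = 20.253.
Then μ = 9.6 − (-0.9945)·20.253 = 29.740.
Precision τ = 1/σ² = 1/20.25² = 0.00244.

μ = 29.740, τ = 0.00244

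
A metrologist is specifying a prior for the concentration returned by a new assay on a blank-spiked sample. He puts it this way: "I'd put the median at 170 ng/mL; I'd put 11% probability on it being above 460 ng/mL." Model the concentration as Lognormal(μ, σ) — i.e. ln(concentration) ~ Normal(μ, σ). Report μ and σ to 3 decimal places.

If T ~ Lognormal(μ,σ) then ln T ~ Normal(μ,σ), so the p-quantile of ln T is μ + z_p·σ.
ln(170) = 5.136 and ln(460) = 6.131; z_{0.5} = 0, z_{0.89} = 1.227.
σ = (6.131 − 5.136)/(1.227 − (0)) = 0.812.
μ = 5.136 − (0)·0.812 = 5.136.

μ ≈ 5.136, σ ≈ 0.812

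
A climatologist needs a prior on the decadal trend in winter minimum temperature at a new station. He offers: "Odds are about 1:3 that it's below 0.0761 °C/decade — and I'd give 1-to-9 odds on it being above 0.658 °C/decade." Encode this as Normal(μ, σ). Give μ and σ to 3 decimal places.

The p-quantile of Normal(μ,σ) is μ + z_p·σ, with z_{0.25} = -0.6745 and z_{0.9} = 1.282.
Eliminate σ: μ = (z₂·x₁ − z₁·x₂)/(z₂ − z₁) = (1.282·0.0761 − (-0.6745)·0.658)/1.956 = 0.277.
Then σ = (x₂ − x₁)/(z₂ − z₁) = (0.658 − 0.0761)/1.956 = 0.297.

μ = 0.277, σ = 0.297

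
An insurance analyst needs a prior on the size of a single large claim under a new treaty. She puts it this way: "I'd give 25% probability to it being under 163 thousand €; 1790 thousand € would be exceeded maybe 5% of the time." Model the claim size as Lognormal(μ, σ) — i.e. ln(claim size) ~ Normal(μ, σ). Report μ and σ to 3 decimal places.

If T ~ Lognormal(μ,σ) then ln T ~ Normal(μ,σ), so the p-quantile of ln T is μ + z_p·σ.
ln(163) = 5.094 and ln(1790) = 7.49; z_{0.25} = -0.6745, z_{0.95} = 1.645.
σ = (7.49 − 5.094)/(1.645 − (-0.6745)) = 1.033.
μ = 5.094 − (-0.6745)·1.033 = 5.791.

μ ≈ 5.791, σ ≈ 1.033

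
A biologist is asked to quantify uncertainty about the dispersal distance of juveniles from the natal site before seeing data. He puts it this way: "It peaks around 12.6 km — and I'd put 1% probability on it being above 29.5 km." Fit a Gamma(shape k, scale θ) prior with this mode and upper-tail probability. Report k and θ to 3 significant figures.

k ≈ 7.58, θ ≈ 1.92

Gamma(k,θ) with k>1 has mode (k−1)θ, so θ = 12.6/(k−1).
Need P(X < 29.5) = 0.99 with θ tied to k this way. Start at k = 2, θ = 12.6: P(X<29.5) ≈ 0.679.
Too low — raise k to concentrate. Iterating converges to k ≈ 7.58.
Then θ = 12.6/(7.58−1) ≈ 1.92.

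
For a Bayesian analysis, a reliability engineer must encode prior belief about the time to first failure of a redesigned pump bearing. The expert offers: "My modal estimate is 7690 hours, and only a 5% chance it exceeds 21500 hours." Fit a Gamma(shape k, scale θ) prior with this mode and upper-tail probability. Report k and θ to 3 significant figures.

k ≈ 3.53, θ ≈ 3040

Gamma(k,θ) with k>1 has mode (k−1)θ, so θ = 7690/(k−1).
Need P(X < 21500) = 0.95 with θ tied to k this way. Start at k = 2, θ = 7690: P(X<21500) ≈ 0.768.
Too low — raise k to concentrate. Iterating converges to k ≈ 3.53.
Then θ = 7690/(3.53−1) ≈ 3040.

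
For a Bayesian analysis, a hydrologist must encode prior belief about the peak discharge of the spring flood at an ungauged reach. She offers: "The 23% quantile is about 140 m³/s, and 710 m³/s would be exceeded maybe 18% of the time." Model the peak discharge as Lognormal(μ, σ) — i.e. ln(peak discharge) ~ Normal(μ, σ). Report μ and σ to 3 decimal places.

If T ~ Lognormal(μ,σ) then ln T ~ Normal(μ,σ), so the p-quantile of ln T is μ + z_p·σ.
ln(140) = 4.942 and ln(710) = 6.565; z_{0.23} = -0.7388, z_{0.82} = 0.9154.
σ = (6.565 − 4.942)/(0.9154 − (-0.7388)) = 0.982.
μ = 4.942 − (-0.7388)·0.982 = 5.667.

μ ≈ 5.667, σ ≈ 0.982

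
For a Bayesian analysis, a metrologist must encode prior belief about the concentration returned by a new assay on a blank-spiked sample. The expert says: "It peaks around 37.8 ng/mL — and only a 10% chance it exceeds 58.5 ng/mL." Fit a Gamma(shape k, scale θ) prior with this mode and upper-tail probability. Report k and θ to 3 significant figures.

k ≈ 10.8, θ ≈ 3.86

Gamma(k,θ) with k>1 has mode (k−1)θ, so θ = 37.8/(k−1).
Need P(X < 58.5) = 0.9 with θ tied to k this way. Start at k = 2, θ = 37.8: P(X<58.5) ≈ 0.458.
Too low — raise k to concentrate. Iterating converges to k ≈ 10.8.
Then θ = 37.8/(10.8−1) ≈ 3.86.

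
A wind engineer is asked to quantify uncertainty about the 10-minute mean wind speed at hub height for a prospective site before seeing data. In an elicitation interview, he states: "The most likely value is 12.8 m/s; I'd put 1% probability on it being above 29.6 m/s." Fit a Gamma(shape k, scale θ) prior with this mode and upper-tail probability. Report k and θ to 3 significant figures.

Gamma(k,θ) with k>1 has mode (k−1)θ, so θ = 12.8/(k−1).
Need P(X < 29.6) = 0.99 with θ tied to k this way. Start at k = 2, θ = 12.8: P(X<29.6) ≈ 0.672.
Too low — raise k to concentrate. Iterating converges to k ≈ 7.79.
Then θ = 12.8/(7.79−1) ≈ 1.89.

k ≈ 7.79, θ ≈ 1.89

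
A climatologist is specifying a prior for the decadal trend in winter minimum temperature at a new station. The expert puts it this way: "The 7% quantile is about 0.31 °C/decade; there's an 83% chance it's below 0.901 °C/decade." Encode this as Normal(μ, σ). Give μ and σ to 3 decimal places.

μ = 0.669, σ = 0.243

For Normal(μ,σ), the p-quantile is μ + z_p·σ. Here z_{0.07} = -1.476, z_{0.83} = 0.9542.
So 0.31 = μ − 1.476σ and 0.901 = μ + 0.9542σ.
Subtracting: σ = (0.901 − 0.31)/(0.9542 − (-1.476)) = 0.243.
Then μ = 0.31 − (-1.476)·0.243 = 0.669.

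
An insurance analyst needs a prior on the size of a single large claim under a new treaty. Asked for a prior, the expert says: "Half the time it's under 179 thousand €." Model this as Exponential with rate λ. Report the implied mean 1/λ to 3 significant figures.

Exponential median = ln 2 / λ, so λ = ln 2 / 179.0 = 0.00387.
Mean = 1/λ = 258 thousand €.

mean ≈ 258 thousand €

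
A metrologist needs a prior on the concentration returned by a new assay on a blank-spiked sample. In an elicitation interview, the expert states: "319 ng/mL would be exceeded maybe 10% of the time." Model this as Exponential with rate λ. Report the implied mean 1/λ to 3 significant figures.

P(T > 319.0) = e^(−λ·319.0) = 0.1, so λ = −ln(0.1)/319.0 = 0.00722.
Mean = 1/λ = 139 ng/mL.

mean ≈ 139 ng/mL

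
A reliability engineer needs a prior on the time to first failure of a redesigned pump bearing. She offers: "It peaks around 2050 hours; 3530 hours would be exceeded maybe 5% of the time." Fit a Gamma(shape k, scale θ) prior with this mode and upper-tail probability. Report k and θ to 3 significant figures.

Gamma(k,θ) with k>1 has mode (k−1)θ, so θ = 2050/(k−1).
Need P(X < 3530) = 0.95 with θ tied to k this way. Start at k = 2, θ = 2050: P(X<3530) ≈ 0.514.
Too low — raise k to concentrate. Iterating converges to k ≈ 10.4.
Then θ = 2050/(10.4−1) ≈ 217.

k ≈ 10.4, θ ≈ 217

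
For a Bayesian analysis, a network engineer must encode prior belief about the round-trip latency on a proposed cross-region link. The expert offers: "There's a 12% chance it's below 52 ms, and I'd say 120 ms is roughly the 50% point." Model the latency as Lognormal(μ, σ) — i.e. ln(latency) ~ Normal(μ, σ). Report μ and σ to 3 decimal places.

μ ≈ 4.787, σ ≈ 0.712

If T ~ Lognormal(μ,σ) then ln T ~ Normal(μ,σ), so the p-quantile of ln T is μ + z_p·σ.
ln(52) = 3.951 and ln(120) = 4.787; z_{0.12} = -1.175, z_{0.5} = 0.
σ = (4.787 − 3.951)/(0 − (-1.175)) = 0.712.
μ = 3.951 − (-1.175)·0.712 = 4.787.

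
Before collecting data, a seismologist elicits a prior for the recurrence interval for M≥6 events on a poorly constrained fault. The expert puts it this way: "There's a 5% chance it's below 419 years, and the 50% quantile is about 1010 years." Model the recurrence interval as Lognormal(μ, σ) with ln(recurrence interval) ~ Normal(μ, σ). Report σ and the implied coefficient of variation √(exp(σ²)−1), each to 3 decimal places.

σ ≈ 0.535, CV ≈ 0.576

If T ~ Lognormal(μ,σ) then ln T ~ Normal(μ,σ), so the p-quantile of ln T is μ + z_p·σ.
ln(419) = 6.038 and ln(1010) = 6.918; z_{0.05} = -1.645, z_{0.5} = 0.
σ = (6.918 − 6.038)/(0 − (-1.645)) = 0.535.
μ = 6.038 − (-1.645)·0.535 = 6.918.
CV = √(exp(σ²)−1) = √(exp(0.2861)−1) = 0.576.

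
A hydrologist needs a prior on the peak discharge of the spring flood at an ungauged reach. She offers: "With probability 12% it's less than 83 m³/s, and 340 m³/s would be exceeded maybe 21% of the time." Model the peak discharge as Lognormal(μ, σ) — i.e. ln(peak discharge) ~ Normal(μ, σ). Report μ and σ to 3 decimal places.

If T ~ Lognormal(μ,σ) then ln T ~ Normal(μ,σ), so the p-quantile of ln T is μ + z_p·σ.
ln(83) = 4.419 and ln(340) = 5.829; z_{0.12} = -1.175, z_{0.79} = 0.8064.
σ = (5.829 − 4.419)/(0.8064 − (-1.175)) = 0.712.
μ = 4.419 − (-1.175)·0.712 = 5.255.

μ ≈ 5.255, σ ≈ 0.712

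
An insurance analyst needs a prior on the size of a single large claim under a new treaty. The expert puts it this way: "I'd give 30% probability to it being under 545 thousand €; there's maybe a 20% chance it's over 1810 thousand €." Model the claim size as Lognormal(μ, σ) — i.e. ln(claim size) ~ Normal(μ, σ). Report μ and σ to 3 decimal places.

If T ~ Lognormal(μ,σ) then ln T ~ Normal(μ,σ), so the p-quantile of ln T is μ + z_p·σ.
ln(545) = 6.301 and ln(1810) = 7.501; z_{0.3} = -0.5244, z_{0.8} = 0.8416.
σ = (7.501 − 6.301)/(0.8416 − (-0.5244)) = 0.879.
μ = 6.301 − (-0.5244)·0.879 = 6.762.

μ ≈ 6.762, σ ≈ 0.879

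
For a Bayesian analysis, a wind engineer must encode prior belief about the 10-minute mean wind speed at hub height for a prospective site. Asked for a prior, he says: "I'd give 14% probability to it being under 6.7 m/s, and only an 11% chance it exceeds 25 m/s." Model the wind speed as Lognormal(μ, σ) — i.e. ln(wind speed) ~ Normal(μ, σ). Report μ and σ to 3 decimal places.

If T ~ Lognormal(μ,σ) then ln T ~ Normal(μ,σ), so the p-quantile of ln T is μ + z_p·σ.
ln(6.7) = 1.902 and ln(25) = 3.219; z_{0.14} = -1.08, z_{0.89} = 1.227.
σ = (3.219 − 1.902)/(1.227 − (-1.08)) = 0.571.
μ = 1.902 − (-1.08)·0.571 = 2.519.

μ ≈ 2.519, σ ≈ 0.571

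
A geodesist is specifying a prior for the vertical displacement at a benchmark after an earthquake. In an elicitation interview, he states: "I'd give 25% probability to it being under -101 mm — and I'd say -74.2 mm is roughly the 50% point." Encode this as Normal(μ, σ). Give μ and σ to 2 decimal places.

For Normal(μ,σ), the p-quantile is μ + z_p·σ. Here z_{0.25} = -0.6745, z_{0.5} = 0.
So -101 = μ − 0.6745σ and -74.2 = μ + 0σ.
Subtracting: σ = (-74.2 − -101)/(0 − (-0.6745)) = 39.73.
Then μ = -101 − (-0.6745)·39.73 = -74.20.

μ = -74.20, σ = 39.73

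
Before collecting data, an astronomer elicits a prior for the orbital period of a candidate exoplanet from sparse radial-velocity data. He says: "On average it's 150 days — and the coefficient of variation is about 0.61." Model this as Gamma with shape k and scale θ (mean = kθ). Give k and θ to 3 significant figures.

For Gamma(k, scale θ): mean = kθ, variance = kθ², so CV = 1/√k.
CV = 0.61, hence k = 1/CV² = 2.69.
Then θ = mean/k = 150/2.69 = 55.8.

k ≈ 2.69, θ ≈ 55.8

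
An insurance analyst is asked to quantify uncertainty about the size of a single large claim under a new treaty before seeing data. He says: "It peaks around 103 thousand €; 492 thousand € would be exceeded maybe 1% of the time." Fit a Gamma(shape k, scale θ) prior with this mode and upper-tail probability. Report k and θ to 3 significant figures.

Gamma(k,θ) with k>1 has mode (k−1)θ, so θ = 103/(k−1).
Need P(X < 492) = 0.99 with θ tied to k this way. Start at k = 2, θ = 103: P(X<492) ≈ 0.951.
Too low — raise k to concentrate. Iterating converges to k ≈ 2.63.
Then θ = 103/(2.63−1) ≈ 63.4.

k ≈ 2.63, θ ≈ 63.4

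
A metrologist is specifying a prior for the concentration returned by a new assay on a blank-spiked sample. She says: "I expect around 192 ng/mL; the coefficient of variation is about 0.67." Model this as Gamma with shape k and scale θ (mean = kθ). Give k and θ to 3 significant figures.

k ≈ 2.23, θ ≈ 86.2

For Gamma(k, scale θ): mean = kθ, variance = kθ², so CV = 1/√k.
CV = 0.67, hence k = 1/CV² = 2.23.
Then θ = mean/k = 192/2.23 = 86.2.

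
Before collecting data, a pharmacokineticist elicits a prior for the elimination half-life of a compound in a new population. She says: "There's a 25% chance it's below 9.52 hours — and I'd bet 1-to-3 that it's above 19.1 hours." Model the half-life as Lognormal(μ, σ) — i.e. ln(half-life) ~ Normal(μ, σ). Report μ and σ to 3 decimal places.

μ ≈ 2.602, σ ≈ 0.516

If T ~ Lognormal(μ,σ) then ln T ~ Normal(μ,σ), so the p-quantile of ln T is μ + z_p·σ.
ln(9.52) = 2.253 and ln(19.1) = 2.95; z_{0.25} = -0.6745, z_{0.75} = 0.6745.
σ = (2.95 − 2.253)/(0.6745 − (-0.6745)) = 0.516.
μ = 2.253 − (-0.6745)·0.516 = 2.602.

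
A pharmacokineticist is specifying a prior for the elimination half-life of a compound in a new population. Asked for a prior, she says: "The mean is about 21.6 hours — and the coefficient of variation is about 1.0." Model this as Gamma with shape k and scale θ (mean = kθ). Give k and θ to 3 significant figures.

For Gamma(k, scale θ): mean = kθ, variance = kθ², so CV = 1/√k.
CV = 1.0, hence k = 1/CV² = 1.
Then θ = mean/k = 21.6/1 = 21.6.

k ≈ 1, θ ≈ 21.6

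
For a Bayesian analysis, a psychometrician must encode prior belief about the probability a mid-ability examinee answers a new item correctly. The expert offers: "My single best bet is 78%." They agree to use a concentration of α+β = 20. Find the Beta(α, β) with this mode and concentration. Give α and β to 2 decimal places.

For α,β > 1 the Beta mode is (α−1)/(α+β−2). With α+β = 20, the mode is (α−1)/18.
Set (α−1)/18 = 0.78 → α = 1 + 0.78·18 = 15.04.
β = 20 − α = 4.96.

α = 15.04, β = 4.96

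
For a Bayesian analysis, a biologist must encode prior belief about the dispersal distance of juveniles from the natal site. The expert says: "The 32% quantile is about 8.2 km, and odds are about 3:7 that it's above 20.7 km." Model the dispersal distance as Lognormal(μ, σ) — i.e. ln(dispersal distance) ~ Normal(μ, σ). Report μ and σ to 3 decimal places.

μ ≈ 2.541, σ ≈ 0.933

If T ~ Lognormal(μ,σ) then ln T ~ Normal(μ,σ), so the p-quantile of ln T is μ + z_p·σ.
ln(8.2) = 2.104 and ln(20.7) = 3.03; z_{0.32} = -0.4677, z_{0.7} = 0.5244.
σ = (3.03 − 2.104)/(0.5244 − (-0.4677)) = 0.933.
μ = 2.104 − (-0.4677)·0.933 = 2.541.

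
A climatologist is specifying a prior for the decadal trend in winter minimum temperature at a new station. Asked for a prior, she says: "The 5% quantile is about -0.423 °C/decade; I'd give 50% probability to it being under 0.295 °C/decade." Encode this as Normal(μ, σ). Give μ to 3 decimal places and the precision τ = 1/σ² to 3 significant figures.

μ = 0.295, τ = 5.25

The p-quantile of Normal(μ,σ) is μ + z_p·σ, with z_{0.05} = -1.645 and z_{0.5} = 0.
Eliminate σ: μ = (z₂·x₁ − z₁·x₂)/(z₂ − z₁) = (0·-0.423 − (-1.645)·0.295)/1.645 = 0.295.
Then σ = (x₂ − x₁)/(z₂ − z₁) = (0.295 − -0.423)/1.645 = 0.437.
Precision τ = 1/σ² = 1/0.4365² = 5.25.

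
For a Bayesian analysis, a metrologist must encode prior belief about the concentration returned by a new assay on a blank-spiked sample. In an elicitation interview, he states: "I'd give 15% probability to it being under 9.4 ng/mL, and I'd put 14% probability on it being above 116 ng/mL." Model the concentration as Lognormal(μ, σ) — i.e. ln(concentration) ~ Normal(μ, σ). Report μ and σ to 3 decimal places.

μ ≈ 3.471, σ ≈ 1.187

If T ~ Lognormal(μ,σ) then ln T ~ Normal(μ,σ), so the p-quantile of ln T is μ + z_p·σ.
ln(9.4) = 2.241 and ln(116) = 4.754; z_{0.15} = -1.036, z_{0.86} = 1.08.
σ = (4.754 − 2.241)/(1.08 − (-1.036)) = 1.187.
μ = 2.241 − (-1.036)·1.187 = 3.471.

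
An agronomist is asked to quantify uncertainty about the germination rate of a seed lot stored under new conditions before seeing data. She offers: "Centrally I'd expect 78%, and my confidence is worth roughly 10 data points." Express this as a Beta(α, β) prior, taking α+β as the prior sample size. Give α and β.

α = 7.8, β = 2.2

Under the effective-sample-size interpretation, Beta(α, β) has prior mean α/(α+β) and prior sample size α+β.
So α+β = 10 and α/(α+β) = 0.78, giving α = 0.78·10 = 7.8 and β = 10 − 7.8 = 2.2.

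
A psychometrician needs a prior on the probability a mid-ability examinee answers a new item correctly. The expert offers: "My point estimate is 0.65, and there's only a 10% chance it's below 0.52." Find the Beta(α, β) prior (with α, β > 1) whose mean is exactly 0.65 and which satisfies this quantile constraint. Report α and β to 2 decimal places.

With mean 0.65 fixed, write α = 0.65s, β = 0.35s where s = α+β.
Need P(θ < 0.52) = 0.1 under Beta(0.65s, 0.35s). Normal approximation: (q−m)/√(m(1−m)/s) ≈ z_{0.1} = -1.28, so s ≈ 0.65·0.35·(-1.28)²/(0.52−0.65)² = 22.1.
At s = 22.1: P(θ<0.52) ≈ 0.103. Adjusting to match 0.1 gives s ≈ 22.71.
So α = 0.65·22.71 ≈ 14.76, β = 0.35·22.71 ≈ 7.95.

α ≈ 14.76, β ≈ 7.95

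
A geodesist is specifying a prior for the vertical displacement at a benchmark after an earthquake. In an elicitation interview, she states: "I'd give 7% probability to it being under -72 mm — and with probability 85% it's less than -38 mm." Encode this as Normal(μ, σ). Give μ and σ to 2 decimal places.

μ = -52.03, σ = 13.53

For Normal(μ,σ), the p-quantile is μ + z_p·σ. Here z_{0.07} = -1.476, z_{0.85} = 1.036.
So -72 = μ − 1.476σ and -38 = μ + 1.036σ.
Subtracting: σ = (-38 − -72)/(1.036 − (-1.476)) = 13.53.
Then μ = -72 − (-1.476)·13.53 = -52.03.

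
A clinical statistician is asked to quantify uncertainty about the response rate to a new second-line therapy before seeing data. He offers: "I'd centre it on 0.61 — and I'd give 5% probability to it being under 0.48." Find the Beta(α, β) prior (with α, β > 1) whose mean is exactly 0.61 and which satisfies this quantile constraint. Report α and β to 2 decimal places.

α ≈ 23.87, β ≈ 15.26

With mean 0.61 fixed, write α = 0.61s, β = 0.39s where s = α+β.
Need P(θ < 0.48) = 0.05 under Beta(0.61s, 0.39s). Normal approximation: (q−m)/√(m(1−m)/s) ≈ z_{0.05} = -1.64, so s ≈ 0.61·0.39·(-1.64)²/(0.48−0.61)² = 38.1.
At s = 38.1: P(θ<0.48) ≈ 0.052. Adjusting to match 0.05 gives s ≈ 39.13.
So α = 0.61·39.13 ≈ 23.87, β = 0.39·39.13 ≈ 15.26.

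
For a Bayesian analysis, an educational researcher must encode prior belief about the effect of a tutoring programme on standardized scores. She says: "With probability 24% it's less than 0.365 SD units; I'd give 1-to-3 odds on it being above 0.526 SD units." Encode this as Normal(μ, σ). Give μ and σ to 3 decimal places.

For Normal(μ,σ), the p-quantile is μ + z_p·σ. Here z_{0.24} = -0.7063, z_{0.75} = 0.6745.
So 0.365 = μ − 0.7063σ and 0.526 = μ + 0.6745σ.
Subtracting: σ = (0.526 − 0.365)/(0.6745 − (-0.7063)) = 0.117.
Then μ = 0.365 − (-0.7063)·0.117 = 0.447.

μ = 0.447, σ = 0.117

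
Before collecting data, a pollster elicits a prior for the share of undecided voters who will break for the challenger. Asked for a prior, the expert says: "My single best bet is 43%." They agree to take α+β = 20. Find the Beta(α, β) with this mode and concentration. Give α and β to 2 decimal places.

For α,β > 1 the Beta mode is (α−1)/(α+β−2). With α+β = 20, the mode is (α−1)/18.
Set (α−1)/18 = 0.43 → α = 1 + 0.43·18 = 8.74.
β = 20 − α = 11.26.

α = 8.74, β = 11.26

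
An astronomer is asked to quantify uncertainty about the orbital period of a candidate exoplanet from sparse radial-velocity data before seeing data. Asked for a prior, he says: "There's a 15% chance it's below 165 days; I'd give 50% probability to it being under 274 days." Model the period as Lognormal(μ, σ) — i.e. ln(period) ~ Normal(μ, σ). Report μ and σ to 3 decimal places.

μ ≈ 5.613, σ ≈ 0.489

If T ~ Lognormal(μ,σ) then ln T ~ Normal(μ,σ), so the p-quantile of ln T is μ + z_p·σ.
ln(165) = 5.106 and ln(274) = 5.613; z_{0.15} = -1.036, z_{0.5} = 0.
σ = (5.613 − 5.106)/(0 − (-1.036)) = 0.489.
μ = 5.106 − (-1.036)·0.489 = 5.613.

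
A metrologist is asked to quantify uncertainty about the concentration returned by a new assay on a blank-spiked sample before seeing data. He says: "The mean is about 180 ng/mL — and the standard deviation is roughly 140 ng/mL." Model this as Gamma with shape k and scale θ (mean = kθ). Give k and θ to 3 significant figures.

For Gamma(k, scale θ): mean = kθ, variance = kθ², so CV = 1/√k.
CV = SD/mean = 140/180 = 0.7778, hence k = 1/CV² = 1.65.
Then θ = mean/k = 180/1.65 = 109.

k ≈ 1.65, θ ≈ 109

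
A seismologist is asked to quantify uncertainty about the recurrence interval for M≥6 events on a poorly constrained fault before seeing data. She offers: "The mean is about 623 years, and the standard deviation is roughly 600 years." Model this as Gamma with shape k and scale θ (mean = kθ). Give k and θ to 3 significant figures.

k ≈ 1.08, θ ≈ 578

For Gamma(k, scale θ): mean = kθ, variance = kθ², so CV = 1/√k.
CV = SD/mean = 600/623 = 0.9631, hence k = 1/CV² = 1.08.
Then θ = mean/k = 623/1.08 = 578.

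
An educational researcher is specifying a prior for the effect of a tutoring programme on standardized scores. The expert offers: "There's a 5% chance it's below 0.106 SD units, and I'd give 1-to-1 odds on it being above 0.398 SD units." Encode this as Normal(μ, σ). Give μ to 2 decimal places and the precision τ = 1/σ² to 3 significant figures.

μ = 0.40, τ = 31.7

For Normal(μ,σ), the p-quantile is μ + z_p·σ. Here z_{0.05} = -1.645, z_{0.5} = 0.
So 0.106 = μ − 1.645σ and 0.398 = μ + 0σ.
Subtracting: σ = (0.398 − 0.106)/(0 − (-1.645)) = 0.18.
Then μ = 0.106 − (-1.645)·0.18 = 0.40.
Precision τ = 1/σ² = 1/0.1775² = 31.7.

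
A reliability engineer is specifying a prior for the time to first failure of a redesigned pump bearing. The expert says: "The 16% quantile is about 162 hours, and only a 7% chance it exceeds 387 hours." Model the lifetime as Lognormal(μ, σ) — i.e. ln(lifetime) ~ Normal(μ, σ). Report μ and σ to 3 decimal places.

μ ≈ 5.438, σ ≈ 0.353

If T ~ Lognormal(μ,σ) then ln T ~ Normal(μ,σ), so the p-quantile of ln T is μ + z_p·σ.
ln(162) = 5.088 and ln(387) = 5.958; z_{0.16} = -0.9945, z_{0.93} = 1.476.
σ = (5.958 − 5.088)/(1.476 − (-0.9945)) = 0.353.
μ = 5.088 − (-0.9945)·0.353 = 5.438.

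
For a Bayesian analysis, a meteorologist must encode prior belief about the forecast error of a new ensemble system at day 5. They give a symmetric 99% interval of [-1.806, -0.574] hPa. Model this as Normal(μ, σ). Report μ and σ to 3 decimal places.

A symmetric 99% interval runs μ ± z·σ with z = 2.576.
Half-width = 0.616, so σ = 0.616/2.576 = 0.239.
μ is the interval midpoint, -1.190.

μ = -1.190, σ = 0.239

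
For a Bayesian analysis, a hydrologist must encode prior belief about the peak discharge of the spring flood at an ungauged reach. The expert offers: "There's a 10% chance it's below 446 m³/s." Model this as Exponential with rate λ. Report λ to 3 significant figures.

P(T < 446.0) = 1 − e^(−λ·446.0) = 0.1, so λ = −ln(1−0.1)/446.0 = −ln(0.9)/446.0 = 0.000236.

λ ≈ 0.000236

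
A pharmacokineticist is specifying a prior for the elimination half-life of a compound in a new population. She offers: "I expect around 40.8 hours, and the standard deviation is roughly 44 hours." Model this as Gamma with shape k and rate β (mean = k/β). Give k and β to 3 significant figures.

For Gamma(k, rate β): mean = k/β, variance = k/β², so CV = 1/√k.
CV = SD/mean = 44/40.8 = 1.078, hence k = 1/CV² = 0.86.
Then β = k/mean = 0.86/40.8 = 0.0211.

k ≈ 0.86, β ≈ 0.0211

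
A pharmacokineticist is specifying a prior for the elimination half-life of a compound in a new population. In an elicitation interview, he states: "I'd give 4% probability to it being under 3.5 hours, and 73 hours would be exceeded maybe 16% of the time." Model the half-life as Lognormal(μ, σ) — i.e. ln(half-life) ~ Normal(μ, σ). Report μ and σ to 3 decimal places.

If T ~ Lognormal(μ,σ) then ln T ~ Normal(μ,σ), so the p-quantile of ln T is μ + z_p·σ.
ln(3.5) = 1.253 and ln(73) = 4.29; z_{0.04} = -1.751, z_{0.84} = 0.9945.
σ = (4.29 − 1.253)/(0.9945 − (-1.751)) = 1.107.
μ = 1.253 − (-1.751)·1.107 = 3.190.

μ ≈ 3.190, σ ≈ 1.107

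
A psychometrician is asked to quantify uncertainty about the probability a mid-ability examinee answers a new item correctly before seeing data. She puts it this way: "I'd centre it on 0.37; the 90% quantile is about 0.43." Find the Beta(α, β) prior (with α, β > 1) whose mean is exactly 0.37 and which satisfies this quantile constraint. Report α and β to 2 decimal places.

α ≈ 39.89, β ≈ 67.92

With mean 0.37 fixed, write α = 0.37s, β = 0.63s where s = α+β.
Need P(θ < 0.43) = 0.9 under Beta(0.37s, 0.63s). Normal approximation: (q−m)/√(m(1−m)/s) ≈ z_{0.9} = 1.28, so s ≈ 0.37·0.63·(1.28)²/(0.43−0.37)² = 106.3.
At s = 106.3: P(θ<0.43) ≈ 0.898. Adjusting to match 0.9 gives s ≈ 107.81.
So α = 0.37·107.81 ≈ 39.89, β = 0.63·107.81 ≈ 67.92.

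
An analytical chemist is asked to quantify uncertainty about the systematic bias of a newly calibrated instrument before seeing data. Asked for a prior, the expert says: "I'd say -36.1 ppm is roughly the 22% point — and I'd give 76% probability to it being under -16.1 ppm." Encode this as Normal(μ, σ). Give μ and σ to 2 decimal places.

The p-quantile of Normal(μ,σ) is μ + z_p·σ, with z_{0.22} = -0.7722 and z_{0.76} = 0.7063.
Eliminate σ: μ = (z₂·x₁ − z₁·x₂)/(z₂ − z₁) = (0.7063·-36.1 − (-0.7722)·-16.1)/1.478 = -25.65.
Then σ = (x₂ − x₁)/(z₂ − z₁) = (-16.1 − -36.1)/1.478 = 13.53.

μ = -25.65, σ = 13.53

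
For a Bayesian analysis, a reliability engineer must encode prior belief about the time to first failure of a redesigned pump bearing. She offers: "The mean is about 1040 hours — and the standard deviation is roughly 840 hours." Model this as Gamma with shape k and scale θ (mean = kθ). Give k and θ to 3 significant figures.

k ≈ 1.53, θ ≈ 678

For Gamma(k, scale θ): mean = kθ, variance = kθ², so CV = 1/√k.
CV = SD/mean = 840/1040 = 0.8077, hence k = 1/CV² = 1.53.
Then θ = mean/k = 1040/1.53 = 678.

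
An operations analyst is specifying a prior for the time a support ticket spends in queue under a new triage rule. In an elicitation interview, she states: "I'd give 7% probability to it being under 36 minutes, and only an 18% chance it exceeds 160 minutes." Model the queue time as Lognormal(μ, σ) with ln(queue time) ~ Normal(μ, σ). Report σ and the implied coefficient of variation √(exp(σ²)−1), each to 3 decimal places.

σ ≈ 0.624, CV ≈ 0.690

If T ~ Lognormal(μ,σ) then ln T ~ Normal(μ,σ), so the p-quantile of ln T is μ + z_p·σ.
ln(36) = 3.584 and ln(160) = 5.075; z_{0.07} = -1.476, z_{0.82} = 0.9154.
σ = (5.075 − 3.584)/(0.9154 − (-1.476)) = 0.624.
μ = 3.584 − (-1.476)·0.624 = 4.504.
CV = √(exp(σ²)−1) = √(exp(0.3892)−1) = 0.690.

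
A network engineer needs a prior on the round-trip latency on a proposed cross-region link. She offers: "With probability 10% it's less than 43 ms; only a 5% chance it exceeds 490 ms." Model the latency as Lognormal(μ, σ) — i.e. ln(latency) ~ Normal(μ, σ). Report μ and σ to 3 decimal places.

If T ~ Lognormal(μ,σ) then ln T ~ Normal(μ,σ), so the p-quantile of ln T is μ + z_p·σ.
ln(43) = 3.761 and ln(490) = 6.194; z_{0.1} = -1.282, z_{0.95} = 1.645.
σ = (6.194 − 3.761)/(1.645 − (-1.282)) = 0.831.
μ = 3.761 − (-1.282)·0.831 = 4.827.

μ ≈ 4.827, σ ≈ 0.831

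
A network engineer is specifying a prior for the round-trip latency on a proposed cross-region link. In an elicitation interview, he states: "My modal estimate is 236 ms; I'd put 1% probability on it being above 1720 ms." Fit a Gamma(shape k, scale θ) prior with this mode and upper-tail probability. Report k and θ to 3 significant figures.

Gamma(k,θ) with k>1 has mode (k−1)θ, so θ = 236/(k−1).
Need P(X < 1720) = 0.99 with θ tied to k this way. Start at k = 2, θ = 236: P(X<1720) ≈ 0.994.
Too high — lower k to spread out. Iterating converges to k ≈ 1.88.
Then θ = 236/(1.88−1) ≈ 268.

k ≈ 1.88, θ ≈ 268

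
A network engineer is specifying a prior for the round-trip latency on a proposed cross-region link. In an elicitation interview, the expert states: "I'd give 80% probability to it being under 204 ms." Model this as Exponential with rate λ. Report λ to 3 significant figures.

λ ≈ 0.00789

P(T < 204.0) = 1 − e^(−λ·204.0) = 0.8, so λ = −ln(1−0.8)/204.0 = −ln(0.2)/204.0 = 0.00789.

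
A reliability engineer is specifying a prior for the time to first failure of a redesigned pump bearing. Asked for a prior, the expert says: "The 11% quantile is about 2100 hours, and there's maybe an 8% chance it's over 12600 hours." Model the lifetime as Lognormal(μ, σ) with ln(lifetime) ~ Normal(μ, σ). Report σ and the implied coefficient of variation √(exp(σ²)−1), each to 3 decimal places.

If T ~ Lognormal(μ,σ) then ln T ~ Normal(μ,σ), so the p-quantile of ln T is μ + z_p·σ.
ln(2100) = 7.65 and ln(12600) = 9.441; z_{0.11} = -1.227, z_{0.92} = 1.405.
σ = (9.441 − 7.65)/(1.405 − (-1.227)) = 0.681.
μ = 7.65 − (-1.227)·0.681 = 8.485.
CV = √(exp(σ²)−1) = √(exp(0.4636)−1) = 0.768.

σ ≈ 0.681, CV ≈ 0.768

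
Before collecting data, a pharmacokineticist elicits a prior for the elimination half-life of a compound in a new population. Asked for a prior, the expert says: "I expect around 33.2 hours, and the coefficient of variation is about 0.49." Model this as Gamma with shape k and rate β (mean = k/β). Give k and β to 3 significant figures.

k ≈ 4.16, β ≈ 0.125

For Gamma(k, rate β): mean = k/β, variance = k/β², so CV = 1/√k.
CV = 0.49, hence k = 1/CV² = 4.16.
Then β = k/mean = 4.16/33.2 = 0.125.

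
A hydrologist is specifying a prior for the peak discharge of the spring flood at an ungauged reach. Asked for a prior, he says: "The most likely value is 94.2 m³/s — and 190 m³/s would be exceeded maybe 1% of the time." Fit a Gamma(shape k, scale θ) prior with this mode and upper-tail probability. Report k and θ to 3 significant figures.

Gamma(k,θ) with k>1 has mode (k−1)θ, so θ = 94.2/(k−1).
Need P(X < 190) = 0.99 with θ tied to k this way. Start at k = 2, θ = 94.2: P(X<190) ≈ 0.599.
Too low — raise k to concentrate. Iterating converges to k ≈ 11.
Then θ = 94.2/(11−1) ≈ 9.46.

k ≈ 11, θ ≈ 9.46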